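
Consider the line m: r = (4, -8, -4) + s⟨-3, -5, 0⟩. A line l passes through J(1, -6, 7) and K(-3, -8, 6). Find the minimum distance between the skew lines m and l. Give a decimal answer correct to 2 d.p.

A direction vector for l is K − J = (-4, -2, -1).
Common perpendicular direction n = (-3, -5, 0) × (-4, -2, -1) = (5, -3, -14).
With w = (1, -6, 7) − (4, -8, -4) = (-3, 2, 11), w · n = -175.
Distance = |w · n| / |n| = |-175| / √230 ≈ 11.54.

11.54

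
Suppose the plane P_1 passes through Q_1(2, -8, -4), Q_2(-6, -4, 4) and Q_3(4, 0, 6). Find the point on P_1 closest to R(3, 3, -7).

Q_1Q_2 = (-8, 4, 8), Q_1Q_3 = (2, 8, 10); a normal to P_1 is Q_1Q_2 × Q_1Q_3 = (-24, 96, -72).
Using Q_1: P_1 has equation -24x + 96y - 72z = -528.
Foot = R − λn with λ = (n·R − d)/|n|² = (720 − (-528))/14976 = 1/12.
Foot = (3, 3, -7) − (1/12)·(-24, 96, -72) = (5, -5, -1).

(5, -5, -1)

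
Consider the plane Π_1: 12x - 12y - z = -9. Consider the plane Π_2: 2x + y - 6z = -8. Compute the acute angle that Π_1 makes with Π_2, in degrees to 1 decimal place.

cos θ = |n₁·n₂| / (|n₁||n₂|) = |18| / (√289 · √41).
θ = arccos(0.16536) ≈ 80.5°.

80.5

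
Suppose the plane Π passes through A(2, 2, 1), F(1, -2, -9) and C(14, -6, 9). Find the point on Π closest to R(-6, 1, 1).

AF = (-1, -4, -10), AC = (12, -8, 8); a normal to Π is AF × AC = (-112, -112, 56).
Using A: Π has equation -112x - 112y + 56z = -392.
Foot = R − λn with λ = (n·R − d)/|n|² = (616 − (-392))/28224 = 1/28.
Foot = (-6, 1, 1) − (1/28)·(-112, -112, 56) = (-2, 5, -1).

(-2, 5, -1)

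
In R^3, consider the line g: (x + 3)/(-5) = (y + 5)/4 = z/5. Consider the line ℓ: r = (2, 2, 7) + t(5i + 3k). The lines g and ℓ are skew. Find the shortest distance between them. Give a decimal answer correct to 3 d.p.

g has direction (-5, 4, 5) through (-3, -5, 0).
Common perpendicular direction n = (-5, 4, 5) × (5, 0, 3) = (12, 40, -20).
With w = (2, 2, 7) − (-3, -5, 0) = (5, 7, 7), w · n = 200.
Distance = |w · n| / |n| = |200| / √2144 ≈ 4.319.

4.319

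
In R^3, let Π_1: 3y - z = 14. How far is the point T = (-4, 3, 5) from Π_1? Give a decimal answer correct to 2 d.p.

3.16

n·T − d = (0)·(-4) + (3)·(3) + (-1)·(5) − 14 = -10; |n| = √10.
Distance = |-10| / √10 = 10/√10 ≈ 3.16.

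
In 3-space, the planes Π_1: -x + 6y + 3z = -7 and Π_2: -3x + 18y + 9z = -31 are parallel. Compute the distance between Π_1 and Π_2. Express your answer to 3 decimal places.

0.491

Rescale Π_2 by 1/3: -x + 6y + 3z = -31/3. Then distance = |-7 − (-31/3)| / √46 ≈ 0.491.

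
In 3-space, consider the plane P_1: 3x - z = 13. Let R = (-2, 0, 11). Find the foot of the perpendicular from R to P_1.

(7, 0, 8)

Foot = R − λn with λ = (n·R − d)/|n|² = (-17 − 13)/10 = -3.
Foot = (-2, 0, 11) − (-3)·(3, 0, -1) = (7, 0, 8).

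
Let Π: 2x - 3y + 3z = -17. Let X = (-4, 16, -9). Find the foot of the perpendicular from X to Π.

(2, 7, 0)

Foot = X − λn with λ = (n·X − d)/|n|² = (-83 − (-17))/22 = -3.
Foot = (-4, 16, -9) − (-3)·(2, -3, 3) = (2, 7, 0).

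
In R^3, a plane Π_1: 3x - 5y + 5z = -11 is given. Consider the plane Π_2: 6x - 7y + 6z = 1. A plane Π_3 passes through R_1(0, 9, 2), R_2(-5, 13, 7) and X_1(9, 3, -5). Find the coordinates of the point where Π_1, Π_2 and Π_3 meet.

R_1R_2 = (-5, 4, 5), R_1X_1 = (9, -6, -7); a normal to Π_3 is R_1R_2 × R_1X_1 = (2, 10, -6).
Using R_1: Π_3 has equation 2x + 10y - 6z = 78.
Solving the 3×3 linear system 3x - 5y + 5z = -11, 6x - 7y + 6z = 1, 2x + 10y - 6z = 78 (e.g. by elimination or Cramer's rule, determinant = 76) gives (8, 5, -2).

(8, 5, -2)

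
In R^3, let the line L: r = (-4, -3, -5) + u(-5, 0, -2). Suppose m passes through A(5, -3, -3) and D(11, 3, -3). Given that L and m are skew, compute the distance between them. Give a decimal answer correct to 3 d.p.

1.393

A direction vector for m is D − A = (6, 6, 0).
Common perpendicular direction n = (-5, 0, -2) × (6, 6, 0) = (12, -12, -30).
With w = (5, -3, -3) − (-4, -3, -5) = (9, 0, 2), w · n = 48.
Distance = |w · n| / |n| = |48| / √1188 ≈ 1.393.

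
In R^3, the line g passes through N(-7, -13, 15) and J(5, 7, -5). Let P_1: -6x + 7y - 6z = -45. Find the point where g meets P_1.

(-1, -3, 5)

A direction vector for g is J − N = (12, 20, -20).
Substitute r = (-7, -13, 15) + t(12, 20, -20) into the plane: -139 + 188t = -45, so t = 1/2.
Intersection: (-7, -13, 15) + (1/2)·(12, 20, -20) = (-1, -3, 5).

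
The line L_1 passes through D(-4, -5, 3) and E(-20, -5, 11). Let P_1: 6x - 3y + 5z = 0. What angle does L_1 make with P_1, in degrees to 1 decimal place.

22.0

A direction vector for L_1 is E − D = (-16, 0, 8).
sin θ = |n·v| / (|n||v|) = |-56| / (√70 · √320) = 0.37417.
θ ≈ 22.0°.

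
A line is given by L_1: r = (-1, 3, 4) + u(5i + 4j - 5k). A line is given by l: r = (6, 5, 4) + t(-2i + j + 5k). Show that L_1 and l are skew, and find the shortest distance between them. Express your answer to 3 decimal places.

Common perpendicular direction n = (5, 4, -5) × (-2, 1, 5) = (25, -15, 13).
With w = (6, 5, 4) − (-1, 3, 4) = (7, 2, 0), w · n = 145.
Since n ≠ 0 the lines are not parallel, and w · n = 145 ≠ 0 so they do not intersect; hence they are skew.
Distance = |w · n| / |n| = |145| / √1019 ≈ 4.542.

4.542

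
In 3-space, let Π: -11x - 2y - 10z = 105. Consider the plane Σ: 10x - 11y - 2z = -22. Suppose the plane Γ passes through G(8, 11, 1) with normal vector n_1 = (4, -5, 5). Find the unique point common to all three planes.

Γ: n_1·r = n_1·G gives 4x - 5y + 5z = -18.
Solving the 3×3 linear system -11x - 2y - 10z = 105, 10x - 11y - 2z = -22, 4x - 5y + 5z = -18 (e.g. by elimination or Cramer's rule, determinant = 891) gives (-7, -4, -2).

(-7, -4, -2)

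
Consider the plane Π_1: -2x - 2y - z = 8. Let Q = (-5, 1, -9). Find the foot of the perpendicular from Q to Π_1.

Foot = Q − λn with λ = (n·Q − d)/|n|² = (17 − 8)/9 = 1.
Foot = (-5, 1, -9) − 1·(-2, -2, -1) = (-3, 3, -8).

(-3, 3, -8)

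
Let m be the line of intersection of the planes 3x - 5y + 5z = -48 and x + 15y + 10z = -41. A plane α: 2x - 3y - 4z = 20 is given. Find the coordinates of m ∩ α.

Direction of m: (3, -5, 5) × (1, 15, 10) = (-125, -25, 50).
A point on m: solving the two plane equations with x = 4 gives (4, 3, -9).
Substitute r = (4, 3, -9) + t(-125, -25, 50) into the plane: 35 + (-375)t = 20, so t = 1/25.
Intersection: (4, 3, -9) + (1/25)·(-125, -25, 50) = (-1, 2, -7).

(-1, 2, -7)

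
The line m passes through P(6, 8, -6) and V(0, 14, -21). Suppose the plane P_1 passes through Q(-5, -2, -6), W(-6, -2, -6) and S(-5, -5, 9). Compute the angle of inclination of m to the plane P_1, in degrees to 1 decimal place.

A direction vector for m is V − P = (-6, 6, -15).
QW = (-1, 0, 0), QS = (0, -3, 15); a normal to P_1 is QW × QS = (0, 15, 3).
Using Q: P_1 has equation 15y + 3z = -48.
sin θ = |n·v| / (|n||v|) = |45| / (√234 · √297) = 0.17070.
θ ≈ 9.8°.

9.8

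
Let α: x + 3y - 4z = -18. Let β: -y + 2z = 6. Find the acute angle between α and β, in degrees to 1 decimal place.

cos θ = |n₁·n₂| / (|n₁||n₂|) = |-11| / (√26 · √5).
θ = arccos(0.96476) ≈ 15.3°.

15.3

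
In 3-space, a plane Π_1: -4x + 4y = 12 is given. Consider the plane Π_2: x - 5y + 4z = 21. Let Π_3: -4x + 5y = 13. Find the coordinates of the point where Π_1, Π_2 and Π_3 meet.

Solving the 3×3 linear system -4x + 4y = 12, x - 5y + 4z = 21, -4x + 5y = 13 (e.g. by elimination or Cramer's rule, determinant = 16) gives (-2, 1, 7).

(-2, 1, 7)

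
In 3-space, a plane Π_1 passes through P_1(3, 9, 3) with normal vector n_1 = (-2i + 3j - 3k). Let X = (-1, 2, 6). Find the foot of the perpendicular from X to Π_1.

Π_1: n_1·r = n_1·P_1 gives -2x + 3y - 3z = 12.
Foot = X − λn with λ = (n·X − d)/|n|² = (-10 − 12)/22 = -1.
Foot = (-1, 2, 6) − (-1)·(-2, 3, -3) = (-3, 5, 3).

(-3, 5, 3)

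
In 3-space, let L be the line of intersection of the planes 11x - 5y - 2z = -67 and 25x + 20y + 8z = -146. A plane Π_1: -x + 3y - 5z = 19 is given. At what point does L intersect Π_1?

(-6, 1, -2)

Direction of L: (11, -5, -2) × (25, 20, 8) = (0, -138, 345).
A point on L: solving the two plane equations with y = -3 gives (-6, -3, 8).
Substitute r = (-6, -3, 8) + t(0, -138, 345) into the plane: -43 + (-2139)t = 19, so t = -2/69.
Intersection: (-6, -3, 8) + (-2/69)·(0, -138, 345) = (-6, 1, -2).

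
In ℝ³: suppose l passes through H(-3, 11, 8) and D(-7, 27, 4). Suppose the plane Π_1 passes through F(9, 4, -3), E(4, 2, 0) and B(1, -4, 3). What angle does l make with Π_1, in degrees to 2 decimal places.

A direction vector for l is D − H = (-4, 16, -4).
FE = (-5, -2, 3), FB = (-8, -8, 6); a normal to Π_1 is FE × FB = (12, 6, 24).
Using F: Π_1 has equation 12x + 6y + 24z = 60.
sin θ = |n·v| / (|n||v|) = |-48| / (√756 · √288) = 0.10287.
θ ≈ 5.90°.

5.90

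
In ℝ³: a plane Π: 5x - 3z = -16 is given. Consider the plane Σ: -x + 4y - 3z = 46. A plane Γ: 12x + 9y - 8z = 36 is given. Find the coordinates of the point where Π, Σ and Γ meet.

Solving the 3×3 linear system 5x - 3z = -16, -x + 4y - 3z = 46, 12x + 9y - 8z = 36 (e.g. by elimination or Cramer's rule, determinant = 146) gives (-5, 8, -3).

(-5, 8, -3)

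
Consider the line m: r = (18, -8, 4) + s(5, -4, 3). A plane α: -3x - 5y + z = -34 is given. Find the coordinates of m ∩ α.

(3, 4, -5)

Substitute r = (18, -8, 4) + t(5, -4, 3) into the plane: -10 + 8t = -34, so t = -3.
Intersection: (18, -8, 4) + (-3)·(5, -4, 3) = (3, 4, -5).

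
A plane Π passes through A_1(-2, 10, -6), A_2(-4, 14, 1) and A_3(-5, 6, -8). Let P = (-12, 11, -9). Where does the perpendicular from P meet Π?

(-8, 6, -5)

A_1A_2 = (-2, 4, 7), A_1A_3 = (-3, -4, -2); a normal to Π is A_1A_2 × A_1A_3 = (20, -25, 20).
Using A_1: Π has equation 20x - 25y + 20z = -410.
Foot = P − λn with λ = (n·P − d)/|n|² = (-695 − (-410))/1425 = -1/5.
Foot = (-12, 11, -9) − (-1/5)·(20, -25, 20) = (-8, 6, -5).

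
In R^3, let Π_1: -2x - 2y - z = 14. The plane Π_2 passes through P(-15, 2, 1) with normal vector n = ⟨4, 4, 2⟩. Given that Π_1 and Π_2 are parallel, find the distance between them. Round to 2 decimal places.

Π_2: n·r = n·P gives 4x + 4y + 2z = -50.
Rescale Π_2 by 1/(-2): -2x - 2y - z = 25. Then distance = |14 − 25| / √9 ≈ 3.67.

3.67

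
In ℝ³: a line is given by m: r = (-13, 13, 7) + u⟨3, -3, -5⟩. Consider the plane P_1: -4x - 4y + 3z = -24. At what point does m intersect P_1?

Substitute r = (-13, 13, 7) + t(3, -3, -5) into the plane: 21 + (-15)t = -24, so t = 3.
Intersection: (-13, 13, 7) + 3·(3, -3, -5) = (-4, 4, -8).

(-4, 4, -8)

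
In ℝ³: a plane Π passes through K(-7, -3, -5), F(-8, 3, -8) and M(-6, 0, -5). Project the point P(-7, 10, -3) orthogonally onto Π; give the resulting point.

KF = (-1, 6, -3), KM = (1, 3, 0); a normal to Π is KF × KM = (9, -3, -9).
Using K: Π has equation 9x - 3y - 9z = -9.
Foot = P − λn with λ = (n·P − d)/|n|² = (-66 − (-9))/171 = -1/3.
Foot = (-7, 10, -3) − (-1/3)·(9, -3, -9) = (-4, 9, -6).

(-4, 9, -6)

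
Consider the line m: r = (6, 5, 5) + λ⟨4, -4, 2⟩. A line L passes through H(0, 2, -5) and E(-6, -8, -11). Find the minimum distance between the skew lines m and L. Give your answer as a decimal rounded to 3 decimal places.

4.326

A direction vector for L is E − H = (-6, -10, -6).
Common perpendicular direction n = (4, -4, 2) × (-6, -10, -6) = (44, 12, -64).
With w = (0, 2, -5) − (6, 5, 5) = (-6, -3, -10), w · n = 340.
Distance = |w · n| / |n| = |340| / √6176 ≈ 4.326.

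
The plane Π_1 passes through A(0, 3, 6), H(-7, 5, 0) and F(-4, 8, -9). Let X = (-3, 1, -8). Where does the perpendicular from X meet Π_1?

AH = (-7, 2, -6), AF = (-4, 5, -15); a normal to Π_1 is AH × AF = (0, -81, -27).
Using A: Π_1 has equation -81y - 27z = -405.
Foot = X − λn with λ = (n·X − d)/|n|² = (135 − (-405))/7290 = 2/27.
Foot = (-3, 1, -8) − (2/27)·(0, -81, -27) = (-3, 7, -6).

(-3, 7, -6)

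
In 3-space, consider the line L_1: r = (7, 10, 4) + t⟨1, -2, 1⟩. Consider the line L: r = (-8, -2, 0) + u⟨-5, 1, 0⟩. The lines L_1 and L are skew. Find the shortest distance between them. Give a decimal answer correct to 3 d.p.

Common perpendicular direction n = (1, -2, 1) × (-5, 1, 0) = (-1, -5, -9).
With w = (-8, -2, 0) − (7, 10, 4) = (-15, -12, -4), w · n = 111.
Distance = |w · n| / |n| = |111| / √107 ≈ 10.731.

10.731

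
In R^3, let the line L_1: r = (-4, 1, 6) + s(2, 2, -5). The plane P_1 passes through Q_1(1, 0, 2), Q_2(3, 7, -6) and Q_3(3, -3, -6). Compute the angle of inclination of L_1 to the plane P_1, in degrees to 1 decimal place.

7.3

Q_1Q_2 = (2, 7, -8), Q_1Q_3 = (2, -3, -8); a normal to P_1 is Q_1Q_2 × Q_1Q_3 = (-80, 0, -20).
Using Q_1: P_1 has equation -80x - 20z = -120.
sin θ = |n·v| / (|n||v|) = |-60| / (√6800 · √33) = 0.12666.
θ ≈ 7.3°.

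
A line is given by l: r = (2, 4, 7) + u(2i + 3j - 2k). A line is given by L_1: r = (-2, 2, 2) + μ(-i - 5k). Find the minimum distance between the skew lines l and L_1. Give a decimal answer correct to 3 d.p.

1.080

Common perpendicular direction n = (2, 3, -2) × (-1, 0, -5) = (-15, 12, 3).
With w = (-2, 2, 2) − (2, 4, 7) = (-4, -2, -5), w · n = 21.
Distance = |w · n| / |n| = |21| / √378 ≈ 1.080.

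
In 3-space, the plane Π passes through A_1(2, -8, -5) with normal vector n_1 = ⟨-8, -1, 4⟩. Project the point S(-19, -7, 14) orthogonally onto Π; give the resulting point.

Π: n_1·r = n_1·A_1 gives -8x - y + 4z = -28.
Foot = S − λn with λ = (n·S − d)/|n|² = (215 − (-28))/81 = 3.
Foot = (-19, -7, 14) − 3·(-8, -1, 4) = (5, -4, 2).

(5, -4, 2)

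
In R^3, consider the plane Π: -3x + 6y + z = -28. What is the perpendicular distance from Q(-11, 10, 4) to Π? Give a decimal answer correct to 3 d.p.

18.430

n·Q − d = (-3)·(-11) + (6)·(10) + (1)·(4) − (-28) = 125; |n| = √46.
Distance = |125| / √46 = 125/√46 ≈ 18.430.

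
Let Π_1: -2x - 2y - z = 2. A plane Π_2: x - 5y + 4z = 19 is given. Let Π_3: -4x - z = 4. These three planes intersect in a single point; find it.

Solving the 3×3 linear system -2x - 2y - z = 2, x - 5y + 4z = 19, -4x - z = 4 (e.g. by elimination or Cramer's rule, determinant = 40) gives (-2, -1, 4).

(-2, -1, 4)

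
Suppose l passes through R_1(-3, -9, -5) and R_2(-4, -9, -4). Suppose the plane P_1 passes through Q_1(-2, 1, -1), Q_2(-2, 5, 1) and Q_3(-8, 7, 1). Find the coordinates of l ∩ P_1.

(-2, -9, -6)

A direction vector for l is R_2 − R_1 = (-1, 0, 1).
Q_1Q_2 = (0, 4, 2), Q_1Q_3 = (-6, 6, 2); a normal to P_1 is Q_1Q_2 × Q_1Q_3 = (-4, -12, 24).
Using Q_1: P_1 has equation -4x - 12y + 24z = -28.
Substitute r = (-3, -9, -5) + t(-1, 0, 1) into the plane: 0 + 28t = -28, so t = -1.
Intersection: (-3, -9, -5) + (-1)·(-1, 0, 1) = (-2, -9, -6).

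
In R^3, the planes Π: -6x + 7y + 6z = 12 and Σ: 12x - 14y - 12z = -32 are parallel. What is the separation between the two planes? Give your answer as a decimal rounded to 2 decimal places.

0.36

Rescale Σ by 1/(-2): -6x + 7y + 6z = 16. Then distance = |12 − 16| / √121 ≈ 0.36.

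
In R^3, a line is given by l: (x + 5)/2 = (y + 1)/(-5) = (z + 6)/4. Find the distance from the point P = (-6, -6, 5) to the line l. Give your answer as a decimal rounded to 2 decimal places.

l has direction (2, -5, 4) through (-5, -1, -6).
Taking (-5, -1, -6) on l with direction v = (2, -5, 4): w = P − (-5, -1, -6) = (-1, -5, 11), and w × v = (35, 26, 15).
Distance = |w × v| / |v| = √2126 / √45 ≈ 6.87.

6.87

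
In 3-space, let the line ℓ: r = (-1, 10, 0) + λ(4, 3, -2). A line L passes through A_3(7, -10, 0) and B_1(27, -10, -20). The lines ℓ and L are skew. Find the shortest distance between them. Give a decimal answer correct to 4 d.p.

13.6448

A direction vector for L is B_1 − A_3 = (20, 0, -20).
Common perpendicular direction n = (4, 3, -2) × (20, 0, -20) = (-60, 40, -60).
With w = (7, -10, 0) − (-1, 10, 0) = (8, -20, 0), w · n = -1280.
Distance = |w · n| / |n| = |-1280| / √8800 ≈ 13.6448.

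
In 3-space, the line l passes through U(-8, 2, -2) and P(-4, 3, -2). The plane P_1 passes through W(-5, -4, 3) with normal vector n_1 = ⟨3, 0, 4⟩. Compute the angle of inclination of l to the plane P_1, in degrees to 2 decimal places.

A direction vector for l is P − U = (4, 1, 0).
P_1: n_1·r = n_1·W gives 3x + 4z = -3.
sin θ = |n·v| / (|n||v|) = |12| / (√25 · √17) = 0.58209.
θ ≈ 35.60°.

35.60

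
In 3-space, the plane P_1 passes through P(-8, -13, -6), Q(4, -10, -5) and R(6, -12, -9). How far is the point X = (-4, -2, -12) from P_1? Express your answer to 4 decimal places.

PQ = (12, 3, 1), PR = (14, 1, -3); a normal to P_1 is PQ × PR = (-10, 50, -30).
Using P: P_1 has equation -10x + 50y - 30z = -390.
n·X − d = (-10)·(-4) + (50)·(-2) + (-30)·(-12) − (-390) = 690; |n| = √3500.
Distance = |690| / √3500 = 690/√3500 ≈ 11.6631.

11.6631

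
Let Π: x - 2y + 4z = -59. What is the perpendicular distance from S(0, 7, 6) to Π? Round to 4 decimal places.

15.0570

n·S − d = (1)·(0) + (-2)·(7) + (4)·(6) − (-59) = 69; |n| = √21.
Distance = |69| / √21 = 69/√21 ≈ 15.0570.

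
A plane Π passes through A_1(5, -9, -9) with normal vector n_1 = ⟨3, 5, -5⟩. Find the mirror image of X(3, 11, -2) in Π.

Π: n_1·r = n_1·A_1 gives 3x + 5y - 5z = 15.
λ = (n·X − d)/|n|² = (74 − 15)/59 = 1.
Reflection = X − 2λn = (3, 11, -2) − 2·(3, 5, -5) = (-3, 1, 8).

(-3, 1, 8)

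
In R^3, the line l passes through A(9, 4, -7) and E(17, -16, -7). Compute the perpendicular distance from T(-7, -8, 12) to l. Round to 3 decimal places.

A direction vector for l is E − A = (8, -20, 0).
Taking (9, 4, -7) on l with direction v = (8, -20, 0): w = T − (9, 4, -7) = (-16, -12, 19), and w × v = (380, 152, 416).
Distance = |w × v| / |v| = √340560 / √464 ≈ 27.092.

27.092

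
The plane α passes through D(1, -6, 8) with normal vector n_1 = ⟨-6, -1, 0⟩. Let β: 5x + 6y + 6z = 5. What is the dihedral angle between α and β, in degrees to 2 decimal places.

α: n_1·r = n_1·D gives -6x - y = 0.
cos θ = |n₁·n₂| / (|n₁||n₂|) = |-36| / (√37 · √97).
θ = arccos(0.60092) ≈ 53.06°.

53.06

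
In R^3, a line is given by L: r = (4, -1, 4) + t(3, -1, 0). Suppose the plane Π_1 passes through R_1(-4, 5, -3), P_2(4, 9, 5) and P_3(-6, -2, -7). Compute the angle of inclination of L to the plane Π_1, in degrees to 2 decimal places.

R_1P_2 = (8, 4, 8), R_1P_3 = (-2, -7, -4); a normal to Π_1 is R_1P_2 × R_1P_3 = (40, 16, -48).
Using R_1: Π_1 has equation 40x + 16y - 48z = 64.
sin θ = |n·v| / (|n||v|) = |104| / (√4160 · √10) = 0.50990.
θ ≈ 30.66°.

30.66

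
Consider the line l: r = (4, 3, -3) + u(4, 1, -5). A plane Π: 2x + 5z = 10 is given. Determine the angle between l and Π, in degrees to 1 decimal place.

sin θ = |n·v| / (|n||v|) = |-17| / (√29 · √42) = 0.48711.
θ ≈ 29.2°.

29.2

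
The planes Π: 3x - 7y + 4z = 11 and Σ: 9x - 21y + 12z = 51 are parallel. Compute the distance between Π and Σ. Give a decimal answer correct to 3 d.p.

0.697

Rescale Σ by 1/3: 3x - 7y + 4z = 17. Then distance = |11 − 17| / √74 ≈ 0.697.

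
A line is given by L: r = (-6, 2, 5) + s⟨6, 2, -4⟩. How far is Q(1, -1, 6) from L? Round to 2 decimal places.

Taking (-6, 2, 5) on L with direction v = (6, 2, -4): w = Q − (-6, 2, 5) = (7, -3, 1), and w × v = (10, 34, 32).
Distance = |w × v| / |v| = √2280 / √56 ≈ 6.38.

6.38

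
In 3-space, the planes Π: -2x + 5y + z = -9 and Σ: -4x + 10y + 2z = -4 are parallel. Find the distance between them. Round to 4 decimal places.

1.2780

Rescale Σ by 1/2: -2x + 5y + z = -2. Then distance = |-9 − (-2)| / √30 ≈ 1.2780.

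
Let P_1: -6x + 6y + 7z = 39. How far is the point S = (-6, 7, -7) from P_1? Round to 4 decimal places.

0.9091

n·S − d = (-6)·(-6) + (6)·(7) + (7)·(-7) − 39 = -10; |n| = √121.
Distance = |-10| / √121 = 10/√121 ≈ 0.9091.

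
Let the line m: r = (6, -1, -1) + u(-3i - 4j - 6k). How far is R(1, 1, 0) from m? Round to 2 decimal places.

Taking (6, -1, -1) on m with direction v = (-3, -4, -6): w = R − (6, -1, -1) = (-5, 2, 1), and w × v = (-8, -33, 26).
Distance = |w × v| / |v| = √1829 / √61 ≈ 5.48.

5.48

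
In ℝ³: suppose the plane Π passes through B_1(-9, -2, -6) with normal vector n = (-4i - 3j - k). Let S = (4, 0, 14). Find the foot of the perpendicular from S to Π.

(-8, -9, 11)

Π: n·r = n·B_1 gives -4x - 3y - z = 48.
Foot = S − λn with λ = (n·S − d)/|n|² = (-30 − 48)/26 = -3.
Foot = (4, 0, 14) − (-3)·(-4, -3, -1) = (-8, -9, 11).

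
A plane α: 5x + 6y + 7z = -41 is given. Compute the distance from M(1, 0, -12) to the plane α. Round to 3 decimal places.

3.623

n·M − d = (5)·(1) + (6)·(0) + (7)·(-12) − (-41) = -38; |n| = √110.
Distance = |-38| / √110 = 38/√110 ≈ 3.623.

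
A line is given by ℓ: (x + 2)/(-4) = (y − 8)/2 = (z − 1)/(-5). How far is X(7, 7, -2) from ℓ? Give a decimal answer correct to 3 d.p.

ℓ has direction (-4, 2, -5) through (-2, 8, 1).
Taking (-2, 8, 1) on ℓ with direction v = (-4, 2, -5): w = X − (-2, 8, 1) = (9, -1, -3), and w × v = (11, 57, 14).
Distance = |w × v| / |v| = √3566 / √45 ≈ 8.902.

8.902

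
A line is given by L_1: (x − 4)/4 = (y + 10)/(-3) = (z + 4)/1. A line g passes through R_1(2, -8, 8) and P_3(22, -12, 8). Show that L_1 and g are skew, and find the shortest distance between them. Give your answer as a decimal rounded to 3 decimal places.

L_1 has direction (4, -3, 1) through (4, -10, -4).
A direction vector for g is P_3 − R_1 = (20, -4, 0).
Common perpendicular direction n = (4, -3, 1) × (20, -4, 0) = (4, 20, 44).
With w = (2, -8, 8) − (4, -10, -4) = (-2, 2, 12), w · n = 560.
Since n ≠ 0 the lines are not parallel, and w · n = 560 ≠ 0 so they do not intersect; hence they are skew.
Distance = |w · n| / |n| = |560| / √2352 ≈ 11.547.

11.547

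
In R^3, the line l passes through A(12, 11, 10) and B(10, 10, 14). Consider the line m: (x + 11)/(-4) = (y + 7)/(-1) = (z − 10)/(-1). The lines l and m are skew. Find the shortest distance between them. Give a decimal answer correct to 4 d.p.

A direction vector for l is B − A = (-2, -1, 4).
m has direction (-4, -1, -1) through (-11, -7, 10).
Common perpendicular direction n = (-2, -1, 4) × (-4, -1, -1) = (5, -18, -2).
With w = (-11, -7, 10) − (12, 11, 10) = (-23, -18, 0), w · n = 209.
Distance = |w · n| / |n| = |209| / √353 ≈ 11.1239.

11.1239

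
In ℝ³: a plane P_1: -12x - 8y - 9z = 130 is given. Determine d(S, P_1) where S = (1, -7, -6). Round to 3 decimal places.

n·S − d = (-12)·(1) + (-8)·(-7) + (-9)·(-6) − 130 = -32; |n| = √289.
Distance = |-32| / √289 = 32/√289 ≈ 1.882.

1.882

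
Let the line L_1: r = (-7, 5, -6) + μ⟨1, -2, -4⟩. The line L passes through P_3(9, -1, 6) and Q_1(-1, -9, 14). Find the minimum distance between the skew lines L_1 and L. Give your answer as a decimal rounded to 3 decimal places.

A direction vector for L is Q_1 − P_3 = (-10, -8, 8).
Common perpendicular direction n = (1, -2, -4) × (-10, -8, 8) = (-48, 32, -28).
With w = (9, -1, 6) − (-7, 5, -6) = (16, -6, 12), w · n = -1296.
Distance = |w · n| / |n| = |-1296| / √4112 ≈ 20.211.

20.211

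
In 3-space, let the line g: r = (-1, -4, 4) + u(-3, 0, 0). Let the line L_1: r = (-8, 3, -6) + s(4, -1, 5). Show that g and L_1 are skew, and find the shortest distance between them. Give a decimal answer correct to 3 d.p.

4.903

Common perpendicular direction n = (-3, 0, 0) × (4, -1, 5) = (0, 15, 3).
With w = (-8, 3, -6) − (-1, -4, 4) = (-7, 7, -10), w · n = 75.
Since n ≠ 0 the lines are not parallel, and w · n = 75 ≠ 0 so they do not intersect; hence they are skew.
Distance = |w · n| / |n| = |75| / √234 ≈ 4.903.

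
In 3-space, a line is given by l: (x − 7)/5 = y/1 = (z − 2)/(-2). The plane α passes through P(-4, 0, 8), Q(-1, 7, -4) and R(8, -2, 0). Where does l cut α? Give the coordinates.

(2, -1, 4)

l has direction (5, 1, -2) through (7, 0, 2).
PQ = (3, 7, -12), PR = (12, -2, -8); a normal to α is PQ × PR = (-80, -120, -90).
Using P: α has equation -80x - 120y - 90z = -400.
Substitute r = (7, 0, 2) + t(5, 1, -2) into the plane: -740 + (-340)t = -400, so t = -1.
Intersection: (7, 0, 2) + (-1)·(5, 1, -2) = (2, -1, 4).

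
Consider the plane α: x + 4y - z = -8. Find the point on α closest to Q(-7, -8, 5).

Foot = Q − λn with λ = (n·Q − d)/|n|² = (-44 − (-8))/18 = -2.
Foot = (-7, -8, 5) − (-2)·(1, 4, -1) = (-5, 0, 3).

(-5, 0, 3)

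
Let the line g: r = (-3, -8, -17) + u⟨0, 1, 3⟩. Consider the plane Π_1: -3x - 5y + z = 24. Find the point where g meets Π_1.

(-3, -4, -5)

Substitute r = (-3, -8, -17) + t(0, 1, 3) into the plane: 32 + (-2)t = 24, so t = 4.
Intersection: (-3, -8, -17) + 4·(0, 1, 3) = (-3, -4, -5).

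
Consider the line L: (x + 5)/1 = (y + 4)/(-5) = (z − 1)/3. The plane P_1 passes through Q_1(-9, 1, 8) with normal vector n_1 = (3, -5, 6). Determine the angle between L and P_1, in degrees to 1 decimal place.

68.3

L has direction (1, -5, 3) through (-5, -4, 1).
P_1: n_1·r = n_1·Q_1 gives 3x - 5y + 6z = 16.
sin θ = |n·v| / (|n||v|) = |46| / (√70 · √35) = 0.92934.
θ ≈ 68.3°.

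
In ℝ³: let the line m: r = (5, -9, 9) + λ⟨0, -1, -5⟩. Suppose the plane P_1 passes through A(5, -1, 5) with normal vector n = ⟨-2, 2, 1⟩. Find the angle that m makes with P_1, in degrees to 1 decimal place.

27.2

P_1: n·r = n·A gives -2x + 2y + z = -7.
sin θ = |n·v| / (|n||v|) = |-7| / (√9 · √26) = 0.45760.
θ ≈ 27.2°.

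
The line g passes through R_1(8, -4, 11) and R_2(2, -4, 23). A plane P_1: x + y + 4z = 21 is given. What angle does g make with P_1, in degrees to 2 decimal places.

A direction vector for g is R_2 − R_1 = (-6, 0, 12).
sin θ = |n·v| / (|n||v|) = |42| / (√18 · √180) = 0.73786.
θ ≈ 47.55°.

47.55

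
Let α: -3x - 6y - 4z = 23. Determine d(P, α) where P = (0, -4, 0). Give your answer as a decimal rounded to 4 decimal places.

0.1280

n·P − d = (-3)·(0) + (-6)·(-4) + (-4)·(0) − 23 = 1; |n| = √61.
Distance = |1| / √61 = 1/√61 ≈ 0.1280.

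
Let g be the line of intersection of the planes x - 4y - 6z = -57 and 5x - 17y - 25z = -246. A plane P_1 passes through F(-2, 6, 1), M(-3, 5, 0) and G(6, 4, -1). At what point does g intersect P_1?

Direction of g: (1, -4, -6) × (5, -17, -25) = (-2, -5, 3).
A point on g: solving the two plane equations with x = -15 gives (-15, -12, 15).
FM = (-1, -1, -1), FG = (8, -2, -2); a normal to P_1 is FM × FG = (0, -10, 10).
Using F: P_1 has equation -10y + 10z = -50.
Substitute r = (-15, -12, 15) + t(-2, -5, 3) into the plane: 270 + 80t = -50, so t = -4.
Intersection: (-15, -12, 15) + (-4)·(-2, -5, 3) = (-7, 8, 3).

(-7, 8, 3)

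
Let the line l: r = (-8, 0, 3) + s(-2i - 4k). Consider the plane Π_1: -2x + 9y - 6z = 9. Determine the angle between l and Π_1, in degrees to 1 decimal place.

sin θ = |n·v| / (|n||v|) = |28| / (√121 · √20) = 0.56918.
θ ≈ 34.7°.

34.7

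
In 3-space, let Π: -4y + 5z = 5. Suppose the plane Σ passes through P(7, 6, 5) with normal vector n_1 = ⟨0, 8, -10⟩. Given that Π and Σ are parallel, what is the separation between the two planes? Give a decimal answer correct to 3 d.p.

Σ: n_1·r = n_1·P gives 8y - 10z = -2.
Rescale Σ by 1/(-2): -4y + 5z = 1. Then distance = |5 − 1| / √41 ≈ 0.625.

0.625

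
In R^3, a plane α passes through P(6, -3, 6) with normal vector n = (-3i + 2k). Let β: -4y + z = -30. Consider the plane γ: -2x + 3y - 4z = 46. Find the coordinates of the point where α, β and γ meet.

α: n·r = n·P gives -3x + 2z = -6.
Solving the 3×3 linear system -3x + 2z = -6, -4y + z = -30, -2x + 3y - 4z = 46 (e.g. by elimination or Cramer's rule, determinant = -55) gives (-2, 6, -6).

(-2, 6, -6)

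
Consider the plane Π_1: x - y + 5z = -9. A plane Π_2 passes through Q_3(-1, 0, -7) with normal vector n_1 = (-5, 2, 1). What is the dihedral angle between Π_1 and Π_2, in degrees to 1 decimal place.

86.0

Π_2: n_1·r = n_1·Q_3 gives -5x + 2y + z = -2.
cos θ = |n₁·n₂| / (|n₁||n₂|) = |-2| / (√27 · √30).
θ = arccos(0.07027) ≈ 86.0°.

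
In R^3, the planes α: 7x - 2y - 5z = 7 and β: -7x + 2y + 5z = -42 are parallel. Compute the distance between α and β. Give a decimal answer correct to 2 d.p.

Rescale β by 1/(-1): 7x - 2y - 5z = 42. Then distance = |7 − 42| / √78 ≈ 3.96.

3.96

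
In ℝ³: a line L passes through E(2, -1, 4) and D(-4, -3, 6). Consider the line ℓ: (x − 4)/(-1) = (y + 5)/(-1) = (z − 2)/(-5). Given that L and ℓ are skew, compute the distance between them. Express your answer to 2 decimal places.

A direction vector for L is D − E = (-6, -2, 2).
ℓ has direction (-1, -1, -5) through (4, -5, 2).
Common perpendicular direction n = (-6, -2, 2) × (-1, -1, -5) = (12, -32, 4).
With w = (4, -5, 2) − (2, -1, 4) = (2, -4, -2), w · n = 144.
Distance = |w · n| / |n| = |144| / √1184 ≈ 4.18.

4.18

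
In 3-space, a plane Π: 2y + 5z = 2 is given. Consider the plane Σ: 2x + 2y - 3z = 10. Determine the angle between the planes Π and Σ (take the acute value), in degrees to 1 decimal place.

60.3

cos θ = |n₁·n₂| / (|n₁||n₂|) = |-11| / (√29 · √17).
θ = arccos(0.49542) ≈ 60.3°.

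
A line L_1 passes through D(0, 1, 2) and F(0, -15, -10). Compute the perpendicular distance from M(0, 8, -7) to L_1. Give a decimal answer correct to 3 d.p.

11.400

A direction vector for L_1 is F − D = (0, -16, -12).
Taking (0, 1, 2) on L_1 with direction v = (0, -16, -12): w = M − (0, 1, 2) = (0, 7, -9), and w × v = (-228, 0, 0).
Distance = |w × v| / |v| = √51984 / √400 ≈ 11.400.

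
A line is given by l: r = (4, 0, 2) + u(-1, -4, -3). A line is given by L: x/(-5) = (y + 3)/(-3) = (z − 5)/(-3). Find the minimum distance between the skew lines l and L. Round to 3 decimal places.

L has direction (-5, -3, -3) through (0, -3, 5).
Common perpendicular direction n = (-1, -4, -3) × (-5, -3, -3) = (3, 12, -17).
With w = (0, -3, 5) − (4, 0, 2) = (-4, -3, 3), w · n = -99.
Distance = |w · n| / |n| = |-99| / √442 ≈ 4.709.

4.709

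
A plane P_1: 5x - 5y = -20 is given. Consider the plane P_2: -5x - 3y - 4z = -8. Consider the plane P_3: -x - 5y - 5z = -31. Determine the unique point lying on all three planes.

(-4, 0, 7)

Solving the 3×3 linear system 5x - 5y = -20, -5x - 3y - 4z = -8, -x - 5y - 5z = -31 (e.g. by elimination or Cramer's rule, determinant = 80) gives (-4, 0, 7).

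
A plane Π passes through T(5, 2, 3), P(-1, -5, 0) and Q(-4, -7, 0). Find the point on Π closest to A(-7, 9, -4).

(-1, 0, 5)

TP = (-6, -7, -3), TQ = (-9, -9, -3); a normal to Π is TP × TQ = (-6, 9, -9).
Using T: Π has equation -6x + 9y - 9z = -39.
Foot = A − λn with λ = (n·A − d)/|n|² = (159 − (-39))/198 = 1.
Foot = (-7, 9, -4) − 1·(-6, 9, -9) = (-1, 0, 5).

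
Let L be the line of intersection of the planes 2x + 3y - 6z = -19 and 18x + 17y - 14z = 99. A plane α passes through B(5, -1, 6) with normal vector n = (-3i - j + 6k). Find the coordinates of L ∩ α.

(7, 5, 8)

Direction of L: (2, 3, -6) × (18, 17, -14) = (60, -80, -20).
A point on L: solving the two plane equations with x = 1 gives (1, 13, 10).
α: n·r = n·B gives -3x - y + 6z = 22.
Substitute r = (1, 13, 10) + t(60, -80, -20) into the plane: 44 + (-220)t = 22, so t = 1/10.
Intersection: (1, 13, 10) + (1/10)·(60, -80, -20) = (7, 5, 8).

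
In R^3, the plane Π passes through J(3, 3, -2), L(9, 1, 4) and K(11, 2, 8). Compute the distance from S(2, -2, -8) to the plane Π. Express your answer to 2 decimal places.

0.67

JL = (6, -2, 6), JK = (8, -1, 10); a normal to Π is JL × JK = (-14, -12, 10).
Using J: Π has equation -14x - 12y + 10z = -98.
n·S − d = (-14)·(2) + (-12)·(-2) + (10)·(-8) − (-98) = 14; |n| = √440.
Distance = |14| / √440 = 14/√440 ≈ 0.67.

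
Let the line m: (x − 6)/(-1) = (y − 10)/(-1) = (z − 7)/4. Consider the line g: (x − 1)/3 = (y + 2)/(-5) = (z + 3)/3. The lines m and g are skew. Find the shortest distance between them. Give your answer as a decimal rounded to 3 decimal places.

14.350

m has direction (-1, -1, 4) through (6, 10, 7).
g has direction (3, -5, 3) through (1, -2, -3).
Common perpendicular direction n = (-1, -1, 4) × (3, -5, 3) = (17, 15, 8).
With w = (1, -2, -3) − (6, 10, 7) = (-5, -12, -10), w · n = -345.
Distance = |w · n| / |n| = |-345| / √578 ≈ 14.350.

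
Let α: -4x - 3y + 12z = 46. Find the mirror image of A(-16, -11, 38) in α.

λ = (n·A − d)/|n|² = (553 − 46)/169 = 3.
Reflection = A − 2λn = (-16, -11, 38) − 6·(-4, -3, 12) = (8, 7, -34).

(8, 7, -34)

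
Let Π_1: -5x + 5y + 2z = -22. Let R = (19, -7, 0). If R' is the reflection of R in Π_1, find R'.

(-1, 13, 8)

λ = (n·R − d)/|n|² = (-130 − (-22))/54 = -2.
Reflection = R − 2λn = (19, -7, 0) − (-4)·(-5, 5, 2) = (-1, 13, 8).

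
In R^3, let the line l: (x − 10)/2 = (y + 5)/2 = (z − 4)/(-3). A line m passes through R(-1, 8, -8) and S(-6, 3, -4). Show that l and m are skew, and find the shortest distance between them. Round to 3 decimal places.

l has direction (2, 2, -3) through (10, -5, 4).
A direction vector for m is S − R = (-5, -5, 4).
Common perpendicular direction n = (2, 2, -3) × (-5, -5, 4) = (-7, 7, 0).
With w = (-1, 8, -8) − (10, -5, 4) = (-11, 13, -12), w · n = 168.
Since n ≠ 0 the lines are not parallel, and w · n = 168 ≠ 0 so they do not intersect; hence they are skew.
Distance = |w · n| / |n| = |168| / √98 ≈ 16.971.

16.971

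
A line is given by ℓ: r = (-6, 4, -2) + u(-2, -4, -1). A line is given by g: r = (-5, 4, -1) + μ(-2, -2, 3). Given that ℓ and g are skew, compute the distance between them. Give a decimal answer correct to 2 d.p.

Common perpendicular direction n = (-2, -4, -1) × (-2, -2, 3) = (-14, 8, -4).
With w = (-5, 4, -1) − (-6, 4, -2) = (1, 0, 1), w · n = -18.
Distance = |w · n| / |n| = |-18| / √276 ≈ 1.08.

1.08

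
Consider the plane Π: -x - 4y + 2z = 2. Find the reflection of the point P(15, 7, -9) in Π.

(9, -17, 3)

λ = (n·P − d)/|n|² = (-61 − 2)/21 = -3.
Reflection = P − 2λn = (15, 7, -9) − (-6)·(-1, -4, 2) = (9, -17, 3).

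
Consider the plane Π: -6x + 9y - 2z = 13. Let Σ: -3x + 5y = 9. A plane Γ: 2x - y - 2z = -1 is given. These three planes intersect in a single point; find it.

Solving the 3×3 linear system -6x + 9y - 2z = 13, -3x + 5y = 9, 2x - y - 2z = -1 (e.g. by elimination or Cramer's rule, determinant = 20) gives (2, 3, 1).

(2, 3, 1)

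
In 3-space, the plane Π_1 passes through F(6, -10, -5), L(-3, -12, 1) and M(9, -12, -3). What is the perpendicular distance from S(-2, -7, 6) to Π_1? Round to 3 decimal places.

FL = (-9, -2, 6), FM = (3, -2, 2); a normal to Π_1 is FL × FM = (8, 36, 24).
Using F: Π_1 has equation 8x + 36y + 24z = -432.
n·S − d = (8)·(-2) + (36)·(-7) + (24)·(6) − (-432) = 308; |n| = √1936.
Distance = |308| / √1936 = 308/√1936 ≈ 7.000.

7.000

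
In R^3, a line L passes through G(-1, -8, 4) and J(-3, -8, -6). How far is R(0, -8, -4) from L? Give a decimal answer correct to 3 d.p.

2.550

A direction vector for L is J − G = (-2, 0, -10).
Taking (-1, -8, 4) on L with direction v = (-2, 0, -10): w = R − (-1, -8, 4) = (1, 0, -8), and w × v = (0, 26, 0).
Distance = |w × v| / |v| = √676 / √104 ≈ 2.550.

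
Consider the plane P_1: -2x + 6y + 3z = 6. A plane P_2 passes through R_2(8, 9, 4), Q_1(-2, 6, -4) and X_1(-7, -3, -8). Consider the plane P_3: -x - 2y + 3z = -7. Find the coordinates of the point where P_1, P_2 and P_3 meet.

R_2Q_1 = (-10, -3, -8), R_2X_1 = (-15, -12, -12); a normal to P_2 is R_2Q_1 × R_2X_1 = (-60, 0, 75).
Using R_2: P_2 has equation -60x + 75z = -180.
Solving the 3×3 linear system -2x + 6y + 3z = 6, -60x + 75z = -180, -x - 2y + 3z = -7 (e.g. by elimination or Cramer's rule, determinant = 690) gives (3, 2, 0).

(3, 2, 0)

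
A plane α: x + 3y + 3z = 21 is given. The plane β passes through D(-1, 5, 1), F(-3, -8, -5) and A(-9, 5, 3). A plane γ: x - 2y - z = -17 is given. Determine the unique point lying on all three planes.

(-3, 6, 2)

DF = (-2, -13, -6), DA = (-8, 0, 2); a normal to β is DF × DA = (-26, 52, -104).
Using D: β has equation -26x + 52y - 104z = 182.
Solving the 3×3 linear system x + 3y + 3z = 21, -26x + 52y - 104z = 182, x - 2y - z = -17 (e.g. by elimination or Cramer's rule, determinant = -650) gives (-3, 6, 2).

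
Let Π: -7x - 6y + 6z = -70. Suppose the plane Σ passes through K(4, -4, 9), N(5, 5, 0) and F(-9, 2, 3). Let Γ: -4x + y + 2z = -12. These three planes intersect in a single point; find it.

KN = (1, 9, -9), KF = (-13, 6, -6); a normal to Σ is KN × KF = (0, 123, 123).
Using K: Σ has equation 123y + 123z = 615.
Solving the 3×3 linear system -7x - 6y + 6z = -70, 123y + 123z = 615, -4x + y + 2z = -12 (e.g. by elimination or Cramer's rule, determinant = 5043) gives (4, 6, -1).

(4, 6, -1)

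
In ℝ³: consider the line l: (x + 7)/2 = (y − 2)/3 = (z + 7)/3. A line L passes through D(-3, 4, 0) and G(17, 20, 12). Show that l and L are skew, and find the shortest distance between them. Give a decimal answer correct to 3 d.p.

3.647

l has direction (2, 3, 3) through (-7, 2, -7).
A direction vector for L is G − D = (20, 16, 12).
Common perpendicular direction n = (2, 3, 3) × (20, 16, 12) = (-12, 36, -28).
With w = (-3, 4, 0) − (-7, 2, -7) = (4, 2, 7), w · n = -172.
Since n ≠ 0 the lines are not parallel, and w · n = -172 ≠ 0 so they do not intersect; hence they are skew.
Distance = |w · n| / |n| = |-172| / √2224 ≈ 3.647.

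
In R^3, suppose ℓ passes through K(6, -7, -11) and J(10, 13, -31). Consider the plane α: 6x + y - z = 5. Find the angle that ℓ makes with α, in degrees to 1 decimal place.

21.3

A direction vector for ℓ is J − K = (4, 20, -20).
sin θ = |n·v| / (|n||v|) = |64| / (√38 · √816) = 0.36345.
θ ≈ 21.3°.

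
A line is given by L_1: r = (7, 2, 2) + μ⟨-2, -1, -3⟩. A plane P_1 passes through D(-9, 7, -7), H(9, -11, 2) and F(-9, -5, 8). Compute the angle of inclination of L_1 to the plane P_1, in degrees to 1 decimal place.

60.4

DH = (18, -18, 9), DF = (0, -12, 15); a normal to P_1 is DH × DF = (-162, -270, -216).
Using D: P_1 has equation -162x - 270y - 216z = 1080.
sin θ = |n·v| / (|n||v|) = |1242| / (√145800 · √14) = 0.86932.
θ ≈ 60.4°.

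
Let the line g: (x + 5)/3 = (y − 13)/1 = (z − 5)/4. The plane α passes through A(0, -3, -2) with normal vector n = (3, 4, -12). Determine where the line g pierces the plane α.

(-8, 12, 1)

g has direction (3, 1, 4) through (-5, 13, 5).
α: n·r = n·A gives 3x + 4y - 12z = 12.
Substitute r = (-5, 13, 5) + t(3, 1, 4) into the plane: -23 + (-35)t = 12, so t = -1.
Intersection: (-5, 13, 5) + (-1)·(3, 1, 4) = (-8, 12, 1).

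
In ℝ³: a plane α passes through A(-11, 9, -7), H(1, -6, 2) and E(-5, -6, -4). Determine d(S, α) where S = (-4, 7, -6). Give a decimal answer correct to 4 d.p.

3.9208

AH = (12, -15, 9), AE = (6, -15, 3); a normal to α is AH × AE = (90, 18, -90).
Using A: α has equation 90x + 18y - 90z = -198.
n·S − d = (90)·(-4) + (18)·(7) + (-90)·(-6) − (-198) = 504; |n| = √16524.
Distance = |504| / √16524 = 504/√16524 ≈ 3.9208.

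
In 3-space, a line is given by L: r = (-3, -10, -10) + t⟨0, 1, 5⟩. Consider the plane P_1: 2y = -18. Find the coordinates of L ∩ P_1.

Substitute r = (-3, -10, -10) + t(0, 1, 5) into the plane: -20 + 2t = -18, so t = 1.
Intersection: (-3, -10, -10) + 1·(0, 1, 5) = (-3, -9, -5).

(-3, -9, -5)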